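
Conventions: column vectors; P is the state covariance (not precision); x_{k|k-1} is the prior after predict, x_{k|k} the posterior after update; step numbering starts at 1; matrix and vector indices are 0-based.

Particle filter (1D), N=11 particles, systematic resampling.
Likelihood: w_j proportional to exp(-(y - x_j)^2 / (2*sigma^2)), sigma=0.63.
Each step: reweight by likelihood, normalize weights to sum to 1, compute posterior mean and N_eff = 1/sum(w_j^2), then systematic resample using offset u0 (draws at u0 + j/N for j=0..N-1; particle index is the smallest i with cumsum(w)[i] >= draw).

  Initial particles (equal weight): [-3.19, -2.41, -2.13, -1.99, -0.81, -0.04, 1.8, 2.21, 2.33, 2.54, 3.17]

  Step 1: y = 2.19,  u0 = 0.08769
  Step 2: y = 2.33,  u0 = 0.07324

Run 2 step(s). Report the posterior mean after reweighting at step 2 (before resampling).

post_mean = 2.3137

step 1: w=[0.0000, 0.0000, 0.0000, 0.0000, 0.0000, 0.0005, 0.2086, 0.2525, 0.2465, 0.2165, 0.0754]  mean=2.2968  Neff=4.5328  idx=[6, 6, 7, 7, 7, 8, 8, 9, 9, 9, 10]
step 2: w=[0.0731, 0.0731, 0.1023, 0.1023, 0.1023, 0.1042, 0.1042, 0.0985, 0.0985, 0.0985, 0.0428]  mean=2.3137  Neff=10.5519  idx=[1, 2, 3, 3, 4, 5, 6, 7, 8, 9, 10]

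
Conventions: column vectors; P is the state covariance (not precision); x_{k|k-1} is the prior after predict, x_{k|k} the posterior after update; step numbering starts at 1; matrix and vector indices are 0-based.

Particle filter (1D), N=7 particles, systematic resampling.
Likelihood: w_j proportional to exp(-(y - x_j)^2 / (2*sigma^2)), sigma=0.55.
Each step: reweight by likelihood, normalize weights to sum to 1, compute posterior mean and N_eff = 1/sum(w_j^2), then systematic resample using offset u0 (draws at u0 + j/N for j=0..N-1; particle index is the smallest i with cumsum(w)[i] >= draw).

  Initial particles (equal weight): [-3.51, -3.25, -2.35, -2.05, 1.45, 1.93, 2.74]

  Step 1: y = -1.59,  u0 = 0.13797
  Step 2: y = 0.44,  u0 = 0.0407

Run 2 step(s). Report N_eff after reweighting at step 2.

N_eff = 5.2848

step 1: w=[0.0020, 0.0095, 0.3491, 0.6393, 0.0000, 0.0000, 0.0000]  mean=-2.1692  Neff=1.8844  idx=[2, 2, 3, 3, 3, 3, 3]
step 2: w=[0.0142, 0.0142, 0.1943, 0.1943, 0.1943, 0.1943, 0.1943]  mean=-2.0585  Neff=5.2848  idx=[2, 2, 3, 4, 5, 5, 6]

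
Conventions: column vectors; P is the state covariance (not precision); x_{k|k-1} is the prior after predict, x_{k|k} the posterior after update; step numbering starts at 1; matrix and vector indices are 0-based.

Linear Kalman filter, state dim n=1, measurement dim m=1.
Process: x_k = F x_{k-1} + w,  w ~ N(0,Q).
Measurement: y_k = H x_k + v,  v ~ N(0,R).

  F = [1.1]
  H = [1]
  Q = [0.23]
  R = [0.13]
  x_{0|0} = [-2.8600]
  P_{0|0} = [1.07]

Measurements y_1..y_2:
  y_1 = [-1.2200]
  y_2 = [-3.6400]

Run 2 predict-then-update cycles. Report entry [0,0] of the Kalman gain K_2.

K[0,0] = 0.7425

step 1: x^-=[-3.1460]  P^-=[1.5247]  S=[1.6547]  K=[0.9214]  nu=[1.9260]  x^+=[-1.3713]  P^+=[0.1198]
step 2: x^-=[-1.5084]  P^-=[0.3749]  S=[0.5049]  K=[0.7425]  nu=[-2.1316]  x^+=[-3.0912]  P^+=[0.0965]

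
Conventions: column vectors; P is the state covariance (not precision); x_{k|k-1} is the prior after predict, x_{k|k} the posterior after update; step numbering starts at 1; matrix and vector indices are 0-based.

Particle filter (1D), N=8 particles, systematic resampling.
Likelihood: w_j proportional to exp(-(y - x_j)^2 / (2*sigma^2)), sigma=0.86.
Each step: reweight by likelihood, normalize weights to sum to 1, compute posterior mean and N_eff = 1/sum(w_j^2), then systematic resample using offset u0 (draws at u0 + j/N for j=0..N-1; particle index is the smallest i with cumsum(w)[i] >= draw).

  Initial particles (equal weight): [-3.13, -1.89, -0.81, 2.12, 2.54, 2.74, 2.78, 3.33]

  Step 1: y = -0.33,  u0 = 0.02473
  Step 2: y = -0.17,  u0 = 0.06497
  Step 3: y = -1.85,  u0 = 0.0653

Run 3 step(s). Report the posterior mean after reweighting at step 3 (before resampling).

step 1: w=[0.0046, 0.1790, 0.7938, 0.0160, 0.0035, 0.0016, 0.0013, 0.0001]  mean=-0.9443  Neff=1.5096  idx=[1, 1, 2, 2, 2, 2, 2, 2]
step 2: w=[0.0281, 0.0281, 0.1573, 0.1573, 0.1573, 0.1573, 0.1573, 0.1573]  mean=-0.8707  Neff=6.6645  idx=[2, 2, 3, 4, 5, 6, 6, 7]
step 3: w=[0.1250, 0.1250, 0.1250, 0.1250, 0.1250, 0.1250, 0.1250, 0.1250]  mean=-0.8100  Neff=8.0000  idx=[0, 1, 2, 3, 4, 5, 6, 7]

post_mean = -0.8100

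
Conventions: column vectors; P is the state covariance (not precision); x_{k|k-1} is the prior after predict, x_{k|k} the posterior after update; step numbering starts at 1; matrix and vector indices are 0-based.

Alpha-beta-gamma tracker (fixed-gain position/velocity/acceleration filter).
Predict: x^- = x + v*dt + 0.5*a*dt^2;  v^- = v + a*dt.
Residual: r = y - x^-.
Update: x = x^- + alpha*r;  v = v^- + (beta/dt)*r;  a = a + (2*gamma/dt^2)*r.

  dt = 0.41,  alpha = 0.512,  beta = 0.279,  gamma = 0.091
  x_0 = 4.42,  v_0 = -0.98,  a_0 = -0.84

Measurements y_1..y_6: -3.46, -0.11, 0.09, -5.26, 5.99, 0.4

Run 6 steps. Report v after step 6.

v_post = 8.3840

step 1: x_pred=3.9476  r=-7.4076  x^+=0.1549  v^+=-6.3652  a^+=-8.8601
step 2: x_pred=-3.1995  r=3.0895  x^+=-1.6177  v^+=-7.8955  a^+=-5.5151
step 3: x_pred=-5.3184  r=5.4084  x^+=-2.5493  v^+=-6.4763  a^+=0.3404
step 4: x_pred=-5.1760  r=-0.0840  x^+=-5.2190  v^+=-6.3939  a^+=0.2495
step 5: x_pred=-7.8195  r=13.8095  x^+=-0.7491  v^+=3.1056  a^+=15.2009
step 6: x_pred=1.8019  r=-1.4019  x^+=1.0841  v^+=8.3840  a^+=13.6831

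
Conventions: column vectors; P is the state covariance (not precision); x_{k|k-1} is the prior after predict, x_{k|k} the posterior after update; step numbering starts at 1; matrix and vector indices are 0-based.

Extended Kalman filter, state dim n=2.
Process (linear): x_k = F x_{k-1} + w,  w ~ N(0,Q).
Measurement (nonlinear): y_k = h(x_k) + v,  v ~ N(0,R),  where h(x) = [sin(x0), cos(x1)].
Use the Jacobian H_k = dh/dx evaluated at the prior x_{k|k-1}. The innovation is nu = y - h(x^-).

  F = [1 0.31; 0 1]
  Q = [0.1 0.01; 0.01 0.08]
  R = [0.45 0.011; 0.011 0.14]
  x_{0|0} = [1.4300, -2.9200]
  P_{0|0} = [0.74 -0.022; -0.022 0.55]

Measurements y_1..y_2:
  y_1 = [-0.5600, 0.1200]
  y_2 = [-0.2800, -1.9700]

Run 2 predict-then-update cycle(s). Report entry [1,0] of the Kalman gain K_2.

K[1,0] = 0.0442

step 1: x^-=[0.5248, -2.9200]  P^-=[0.8792 0.1585; 0.1585 0.6300]  H_jac=[0.8654 0.0000; 0.0000 0.2198]  S=[1.1085 0.0411; 0.0411 0.1704]  K=[0.6850 0.0390; 0.0944 0.7896]  nu=[-1.0610, 1.0955]  x^+=[-0.1592, -2.1551]  P^+=[0.3567 0.0591; 0.0591 0.5077]
step 2: x^-=[-0.8273, -2.1551]  P^-=[0.5421 0.2265; 0.2265 0.5877]  H_jac=[0.6769 0.0000; 0.0000 0.8341]  S=[0.6984 0.1389; 0.1389 0.5489]  K=[0.4812 0.2225; 0.0442 0.8819]  nu=[0.4561, -1.4184]  x^+=[-0.9234, -3.3859]  P^+=[0.3235 0.0437; 0.0437 0.1486]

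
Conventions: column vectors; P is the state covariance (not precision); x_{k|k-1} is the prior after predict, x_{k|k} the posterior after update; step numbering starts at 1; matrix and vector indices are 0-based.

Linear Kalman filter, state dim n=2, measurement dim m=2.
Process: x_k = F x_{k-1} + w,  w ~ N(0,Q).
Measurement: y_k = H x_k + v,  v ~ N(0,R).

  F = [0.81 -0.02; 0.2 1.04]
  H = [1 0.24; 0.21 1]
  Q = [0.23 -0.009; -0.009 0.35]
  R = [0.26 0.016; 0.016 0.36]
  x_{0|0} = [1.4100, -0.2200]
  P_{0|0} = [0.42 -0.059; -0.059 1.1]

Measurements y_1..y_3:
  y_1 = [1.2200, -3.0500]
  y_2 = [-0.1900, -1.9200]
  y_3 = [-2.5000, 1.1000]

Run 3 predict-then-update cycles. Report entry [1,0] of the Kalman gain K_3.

K[1,0] = -0.0181

step 1: x^-=[1.1465, 0.0532]  P^-=[0.5079 -0.0133; -0.0133 1.5320]  S=[0.8498 0.4764; 0.4764 1.9088]  K=[0.6587 -0.1155; -0.0373 0.8104]  nu=[0.0607, -3.3440]  x^+=[1.5726, -2.6591]  P^+=[0.1862 -0.0701; -0.0701 0.3059]
step 2: x^-=[1.3270, -2.4510]  P^-=[0.3546 -0.0440; -0.0440 0.6591]  S=[0.6314 0.2024; 0.2024 1.0163]  K=[0.5717 -0.0839; -0.0258 0.6446]  nu=[-0.9288, 0.2523]  x^+=[0.7748, -2.2644]  P^+=[0.1605 -0.0548; -0.0548 0.2431]
step 3: x^-=[0.6729, -2.2000]  P^-=[0.3371 -0.0340; -0.0340 0.5966]  S=[0.6152 0.1943; 0.1943 0.9572]  K=[0.5584 -0.0749; -0.0181 0.6195]  nu=[-2.6449, 3.1587]  x^+=[-1.0406, -0.1952]  P^+=[0.1562 -0.0508; -0.0508 0.2334]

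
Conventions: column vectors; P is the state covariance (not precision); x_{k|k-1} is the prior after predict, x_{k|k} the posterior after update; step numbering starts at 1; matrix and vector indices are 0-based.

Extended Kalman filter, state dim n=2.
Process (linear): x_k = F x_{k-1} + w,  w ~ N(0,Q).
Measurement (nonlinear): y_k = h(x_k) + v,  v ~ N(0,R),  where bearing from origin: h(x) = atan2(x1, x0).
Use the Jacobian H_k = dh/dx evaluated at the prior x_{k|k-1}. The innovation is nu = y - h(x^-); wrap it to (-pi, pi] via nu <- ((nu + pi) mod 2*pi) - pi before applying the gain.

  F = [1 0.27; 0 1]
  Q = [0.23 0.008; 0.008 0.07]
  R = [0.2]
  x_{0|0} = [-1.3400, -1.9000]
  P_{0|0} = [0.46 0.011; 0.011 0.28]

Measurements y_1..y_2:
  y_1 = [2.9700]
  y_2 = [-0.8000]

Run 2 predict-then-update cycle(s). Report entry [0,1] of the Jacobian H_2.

step 1: x^-=[-1.8530, -1.9000]  P^-=[0.7164 0.0946; 0.0946 0.3500]  H_jac=[0.2697 -0.2631]  S=[0.2629]  K=[0.6403; -0.2531]  nu=[-0.9695]  x^+=[-2.4738, -1.6546]  P^+=[0.6086 0.1372; 0.1372 0.3332]
step 2: x^-=[-2.9205, -1.6546]  P^-=[0.9369 0.2352; 0.2352 0.4032]  H_jac=[0.1469 -0.2592]  S=[0.2294]  K=[0.3341; -0.3050]  nu=[1.8261]  x^+=[-2.3104, -2.2116]  P^+=[0.9113 0.2585; 0.2585 0.3818]

H_jac[0,1] = -0.2592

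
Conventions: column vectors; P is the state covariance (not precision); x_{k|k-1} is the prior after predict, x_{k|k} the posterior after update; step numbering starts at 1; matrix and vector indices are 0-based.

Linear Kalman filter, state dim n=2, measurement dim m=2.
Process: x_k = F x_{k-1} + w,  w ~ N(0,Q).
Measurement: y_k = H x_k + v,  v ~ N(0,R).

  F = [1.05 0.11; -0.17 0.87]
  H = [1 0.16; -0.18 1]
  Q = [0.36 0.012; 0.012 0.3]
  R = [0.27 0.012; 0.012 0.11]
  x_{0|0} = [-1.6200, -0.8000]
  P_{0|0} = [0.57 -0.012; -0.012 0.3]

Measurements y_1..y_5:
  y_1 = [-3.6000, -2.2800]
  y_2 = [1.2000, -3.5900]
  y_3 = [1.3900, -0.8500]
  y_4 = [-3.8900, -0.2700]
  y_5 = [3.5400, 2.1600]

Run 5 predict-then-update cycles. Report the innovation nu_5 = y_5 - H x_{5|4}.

step 1: x^-=[-1.7890, -0.4206]  P^-=[0.9893 -0.0718; -0.0718 0.5471]  S=[1.2503 -0.1482; -0.1482 0.7150]  K=[0.7593 -0.1920; 0.1081 0.8057]  nu=[-1.7437, -2.1814]  x^+=[-2.6941, -2.3667]  P^+=[0.1989 0.0238; 0.0238 0.0942]
step 2: x^-=[-3.0891, -1.6010]  P^-=[0.5859 0.0068; 0.0068 0.3700]  S=[0.8676 -0.0277; -0.0277 0.4965]  K=[0.6715 -0.1613; 0.0999 0.7483]  nu=[4.5453, -2.5450]  x^+=[0.3734, -3.0512]  P^+=[0.1758 0.0220; 0.0220 0.0875]
step 3: x^-=[0.0565, -2.7180]  P^-=[0.5600 0.0086; 0.0086 0.3648]  S=[0.8421 -0.0220; -0.0220 0.4898]  K=[0.6625 -0.1583; 0.0991 0.7460]  nu=[1.7684, 1.8781]  x^+=[0.9306, -1.1416]  P^+=[0.1735 0.0218; 0.0218 0.0872]
step 4: x^-=[0.8516, -1.1514]  P^-=[0.5574 0.0088; 0.0088 0.3646]  S=[0.8395 -0.0214; -0.0214 0.4894]  K=[0.6616 -0.1580; 0.0990 0.7459]  nu=[-4.5574, 1.0347]  x^+=[-2.3268, -0.8309]  P^+=[0.1732 0.0217; 0.0217 0.0872]
step 5: x^-=[-2.5346, -0.3273]  P^-=[0.5571 0.0089; 0.0089 0.3645]  S=[0.8393 -0.0213; -0.0213 0.4894]  K=[0.6615 -0.1579; 0.0990 0.7459]  nu=[6.1269, 2.0311]  x^+=[1.1974, 1.7945]  P^+=[0.1732 0.0217; 0.0217 0.0872]

innov = [6.1269, 2.0311]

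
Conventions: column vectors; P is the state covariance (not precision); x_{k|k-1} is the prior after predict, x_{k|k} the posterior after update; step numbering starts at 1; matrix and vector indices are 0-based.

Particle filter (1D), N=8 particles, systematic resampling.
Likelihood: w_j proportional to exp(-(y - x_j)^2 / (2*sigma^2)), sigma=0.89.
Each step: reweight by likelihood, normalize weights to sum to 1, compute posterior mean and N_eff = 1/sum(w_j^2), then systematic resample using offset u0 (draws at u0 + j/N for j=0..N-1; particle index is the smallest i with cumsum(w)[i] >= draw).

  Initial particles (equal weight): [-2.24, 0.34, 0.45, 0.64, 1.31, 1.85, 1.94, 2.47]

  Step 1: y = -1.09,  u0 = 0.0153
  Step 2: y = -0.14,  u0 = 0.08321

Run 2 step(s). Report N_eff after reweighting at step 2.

N_eff = 5.4154

step 1: w=[0.3882, 0.2460, 0.2002, 0.1352, 0.0236, 0.0038, 0.0027, 0.0003]  mean=-0.5652  Neff=3.7020  idx=[0, 0, 0, 1, 1, 2, 2, 3]
step 2: w=[0.0147, 0.0147, 0.0147, 0.2058, 0.2058, 0.1911, 0.1911, 0.1621]  mean=0.3168  Neff=5.4154  idx=[3, 3, 4, 5, 5, 6, 6, 7]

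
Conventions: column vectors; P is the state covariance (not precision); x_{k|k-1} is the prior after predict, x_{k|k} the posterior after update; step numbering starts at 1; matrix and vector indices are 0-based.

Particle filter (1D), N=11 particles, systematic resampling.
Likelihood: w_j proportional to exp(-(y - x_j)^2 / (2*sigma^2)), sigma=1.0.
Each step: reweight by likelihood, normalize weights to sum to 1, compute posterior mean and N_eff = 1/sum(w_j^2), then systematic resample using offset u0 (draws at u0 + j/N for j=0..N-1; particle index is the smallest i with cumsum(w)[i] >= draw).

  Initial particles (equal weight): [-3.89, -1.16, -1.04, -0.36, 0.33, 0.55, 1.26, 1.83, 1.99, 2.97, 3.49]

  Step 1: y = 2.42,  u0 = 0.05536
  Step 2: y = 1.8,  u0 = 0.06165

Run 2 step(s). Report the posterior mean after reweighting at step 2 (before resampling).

post_mean = 2.0026

step 1: w=[0.0000, 0.0004, 0.0006, 0.0052, 0.0282, 0.0435, 0.1276, 0.2102, 0.2281, 0.2150, 0.1411]  mean=2.1606  Neff=5.5144  idx=[5, 6, 7, 7, 8, 8, 8, 9, 9, 10, 10]
step 2: w=[0.0590, 0.1114, 0.1289, 0.1289, 0.1266, 0.1266, 0.1266, 0.0650, 0.0650, 0.0309, 0.0309]  mean=2.0026  Neff=9.2941  idx=[1, 1, 2, 3, 3, 4, 5, 6, 6, 8, 10]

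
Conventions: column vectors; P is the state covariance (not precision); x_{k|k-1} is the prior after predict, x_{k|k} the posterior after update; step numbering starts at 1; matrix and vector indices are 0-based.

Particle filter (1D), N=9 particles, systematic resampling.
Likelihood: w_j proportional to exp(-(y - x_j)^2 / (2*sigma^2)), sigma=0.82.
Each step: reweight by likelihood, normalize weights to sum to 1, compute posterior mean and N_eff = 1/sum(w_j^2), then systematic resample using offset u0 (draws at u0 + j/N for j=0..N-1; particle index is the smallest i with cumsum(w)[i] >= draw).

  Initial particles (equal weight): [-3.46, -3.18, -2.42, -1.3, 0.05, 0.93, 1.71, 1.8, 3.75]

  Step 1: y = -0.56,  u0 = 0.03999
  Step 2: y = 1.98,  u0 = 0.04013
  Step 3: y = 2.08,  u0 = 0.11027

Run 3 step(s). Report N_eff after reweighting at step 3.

step 1: w=[0.0011, 0.0035, 0.0439, 0.3830, 0.4364, 0.1104, 0.0125, 0.0091, 0.0000]  mean=-0.4569  Neff=2.8448  idx=[2, 3, 3, 3, 4, 4, 4, 4, 5]
step 2: w=[0.0000, 0.0005, 0.0005, 0.0005, 0.0905, 0.0905, 0.0905, 0.0905, 0.6364]  mean=0.6081  Neff=2.2842  idx=[4, 5, 6, 8, 8, 8, 8, 8, 8]
step 3: w=[0.0196, 0.0196, 0.0196, 0.1569, 0.1569, 0.1569, 0.1569, 0.1569, 0.1569]  mean=0.8783  Neff=6.7199  idx=[3, 4, 4, 5, 6, 6, 7, 8, 8]

N_eff = 6.7199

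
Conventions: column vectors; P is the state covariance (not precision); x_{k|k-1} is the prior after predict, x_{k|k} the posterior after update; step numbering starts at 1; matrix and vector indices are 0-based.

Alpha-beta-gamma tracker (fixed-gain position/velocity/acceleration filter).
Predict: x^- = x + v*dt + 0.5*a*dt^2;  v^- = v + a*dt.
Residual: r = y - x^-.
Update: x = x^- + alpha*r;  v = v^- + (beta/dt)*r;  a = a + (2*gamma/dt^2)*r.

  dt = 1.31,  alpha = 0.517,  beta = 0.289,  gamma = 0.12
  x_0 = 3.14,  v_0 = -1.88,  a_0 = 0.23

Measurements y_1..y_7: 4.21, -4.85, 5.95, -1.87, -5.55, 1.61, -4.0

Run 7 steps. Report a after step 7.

step 1: x_pred=0.8746  r=3.3354  x^+=2.5990  v^+=-0.8429  a^+=0.6965
step 2: x_pred=2.0924  r=-6.9424  x^+=-1.4968  v^+=-1.4621  a^+=-0.2744
step 3: x_pred=-3.6476  r=9.5976  x^+=1.3144  v^+=0.2957  a^+=1.0678
step 4: x_pred=2.6180  r=-4.4880  x^+=0.2977  v^+=0.7045  a^+=0.4401
step 5: x_pred=1.5982  r=-7.1482  x^+=-2.0974  v^+=-0.2959  a^+=-0.5596
step 6: x_pred=-2.9652  r=4.5752  x^+=-0.5998  v^+=-0.0196  a^+=0.0803
step 7: x_pred=-0.5566  r=-3.4434  x^+=-2.3368  v^+=-0.6741  a^+=-0.4013

a_post = -0.4013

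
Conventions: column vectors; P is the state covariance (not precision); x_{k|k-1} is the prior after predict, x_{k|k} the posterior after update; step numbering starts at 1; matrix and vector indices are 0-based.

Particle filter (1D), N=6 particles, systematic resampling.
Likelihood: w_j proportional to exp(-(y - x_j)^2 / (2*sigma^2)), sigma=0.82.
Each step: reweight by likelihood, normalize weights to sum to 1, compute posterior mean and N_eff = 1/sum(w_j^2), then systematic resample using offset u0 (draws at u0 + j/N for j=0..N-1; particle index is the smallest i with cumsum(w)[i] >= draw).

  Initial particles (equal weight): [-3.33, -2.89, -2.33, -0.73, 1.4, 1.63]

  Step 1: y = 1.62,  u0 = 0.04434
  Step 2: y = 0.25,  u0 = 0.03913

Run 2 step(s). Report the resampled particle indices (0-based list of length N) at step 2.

resampled_idx = [0, 1, 1, 2, 3, 5]

step 1: w=[0.0000, 0.0000, 0.0000, 0.0083, 0.4869, 0.5047]  mean=1.4984  Neff=2.0327  idx=[4, 4, 4, 5, 5, 5]
step 2: w=[0.2022, 0.2022, 0.2022, 0.1312, 0.1312, 0.1312]  mean=1.4905  Neff=5.7395  idx=[0, 1, 1, 2, 3, 5]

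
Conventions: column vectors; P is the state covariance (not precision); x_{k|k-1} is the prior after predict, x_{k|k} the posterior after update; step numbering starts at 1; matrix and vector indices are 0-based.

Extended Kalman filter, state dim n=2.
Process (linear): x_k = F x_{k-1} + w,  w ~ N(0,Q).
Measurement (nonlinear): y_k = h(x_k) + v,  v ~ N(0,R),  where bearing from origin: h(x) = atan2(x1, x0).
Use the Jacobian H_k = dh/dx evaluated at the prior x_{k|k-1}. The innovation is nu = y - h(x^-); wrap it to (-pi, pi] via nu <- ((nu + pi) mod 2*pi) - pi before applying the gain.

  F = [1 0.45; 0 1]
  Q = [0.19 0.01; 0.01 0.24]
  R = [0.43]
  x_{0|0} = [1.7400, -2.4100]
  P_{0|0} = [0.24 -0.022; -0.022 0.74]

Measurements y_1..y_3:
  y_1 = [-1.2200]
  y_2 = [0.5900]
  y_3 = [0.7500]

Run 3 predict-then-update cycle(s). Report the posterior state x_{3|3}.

step 1: x^-=[0.6555, -2.4100]  P^-=[0.5600 0.3210; 0.3210 0.9800]  H_jac=[0.3864 0.1051]  S=[0.5505]  K=[0.4543; 0.4124]  nu=[0.0852]  x^+=[0.6942, -2.3749]  P^+=[0.4464 0.2179; 0.2179 0.8864]
step 2: x^-=[-0.3745, -2.3749]  P^-=[1.0120 0.6267; 0.6267 1.1264]  H_jac=[0.4109 -0.0648]  S=[0.5722]  K=[0.6557; 0.3225]  nu=[2.3172]  x^+=[1.1449, -1.6276]  P^+=[0.7660 0.5057; 0.5057 1.0669]
step 3: x^-=[0.4125, -1.6276]  P^-=[1.6272 0.9958; 0.9958 1.3069]  H_jac=[0.5773 0.1463]  S=[1.1686]  K=[0.9286; 0.6556]  nu=[2.0726]  x^+=[2.3371, -0.2687]  P^+=[0.6195 0.2844; 0.2844 0.8046]

x_post = [2.3371, -0.2687]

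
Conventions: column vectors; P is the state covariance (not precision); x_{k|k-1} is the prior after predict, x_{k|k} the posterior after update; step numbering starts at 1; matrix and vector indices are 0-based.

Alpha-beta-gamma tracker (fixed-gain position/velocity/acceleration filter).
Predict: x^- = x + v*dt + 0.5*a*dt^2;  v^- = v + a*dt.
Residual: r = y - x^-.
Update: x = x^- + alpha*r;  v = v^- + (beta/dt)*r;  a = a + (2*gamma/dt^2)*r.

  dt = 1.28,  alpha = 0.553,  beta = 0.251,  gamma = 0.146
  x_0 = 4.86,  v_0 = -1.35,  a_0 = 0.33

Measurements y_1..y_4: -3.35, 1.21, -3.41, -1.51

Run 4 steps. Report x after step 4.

x_post = -3.6788

step 1: x_pred=3.4023  r=-6.7523  x^+=-0.3317  v^+=-2.2517  a^+=-0.8734
step 2: x_pred=-3.9294  r=5.1394  x^+=-1.0873  v^+=-2.3619  a^+=0.0425
step 3: x_pred=-4.0756  r=0.6656  x^+=-3.7075  v^+=-2.1769  a^+=0.1612
step 4: x_pred=-6.3619  r=4.8519  x^+=-3.6788  v^+=-1.0192  a^+=1.0259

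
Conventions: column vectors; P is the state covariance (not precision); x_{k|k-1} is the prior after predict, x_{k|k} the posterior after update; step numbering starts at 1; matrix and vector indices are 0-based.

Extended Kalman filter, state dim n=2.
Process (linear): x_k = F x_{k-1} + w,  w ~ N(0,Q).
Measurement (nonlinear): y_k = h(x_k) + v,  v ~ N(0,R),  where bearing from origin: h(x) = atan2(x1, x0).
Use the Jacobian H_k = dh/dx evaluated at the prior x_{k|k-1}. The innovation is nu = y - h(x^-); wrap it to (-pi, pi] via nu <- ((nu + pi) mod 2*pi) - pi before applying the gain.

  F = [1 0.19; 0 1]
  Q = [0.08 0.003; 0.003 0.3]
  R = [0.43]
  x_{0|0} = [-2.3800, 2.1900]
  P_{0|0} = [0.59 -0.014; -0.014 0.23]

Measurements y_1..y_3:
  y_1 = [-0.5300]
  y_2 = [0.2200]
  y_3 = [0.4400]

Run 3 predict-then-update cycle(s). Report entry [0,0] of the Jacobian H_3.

H_jac[0,0] = -0.2983

step 1: x^-=[-1.9639, 2.1900]  P^-=[0.6730 0.0327; 0.0327 0.5300]  H_jac=[-0.2531 -0.2270]  S=[0.5042]  K=[-0.3526; -0.2550]  nu=[-2.8318]  x^+=[-0.9655, 2.9121]  P^+=[0.6103 -0.0126; -0.0126 0.4972]
step 2: x^-=[-0.4122, 2.9121]  P^-=[0.7035 0.0848; 0.0848 0.7972]  H_jac=[-0.3366 -0.0477]  S=[0.5143]  K=[-0.4684; -0.1294]  nu=[-1.4914]  x^+=[0.2863, 3.1051]  P^+=[0.5907 0.0537; 0.0537 0.7886]
step 3: x^-=[0.8763, 3.1051]  P^-=[0.7195 0.2065; 0.2065 1.0886]  H_jac=[-0.2983 0.0842]  S=[0.4914]  K=[-0.4014; 0.0611]  nu=[-0.8557]  x^+=[1.2198, 3.0528]  P^+=[0.6403 0.2186; 0.2186 1.0868]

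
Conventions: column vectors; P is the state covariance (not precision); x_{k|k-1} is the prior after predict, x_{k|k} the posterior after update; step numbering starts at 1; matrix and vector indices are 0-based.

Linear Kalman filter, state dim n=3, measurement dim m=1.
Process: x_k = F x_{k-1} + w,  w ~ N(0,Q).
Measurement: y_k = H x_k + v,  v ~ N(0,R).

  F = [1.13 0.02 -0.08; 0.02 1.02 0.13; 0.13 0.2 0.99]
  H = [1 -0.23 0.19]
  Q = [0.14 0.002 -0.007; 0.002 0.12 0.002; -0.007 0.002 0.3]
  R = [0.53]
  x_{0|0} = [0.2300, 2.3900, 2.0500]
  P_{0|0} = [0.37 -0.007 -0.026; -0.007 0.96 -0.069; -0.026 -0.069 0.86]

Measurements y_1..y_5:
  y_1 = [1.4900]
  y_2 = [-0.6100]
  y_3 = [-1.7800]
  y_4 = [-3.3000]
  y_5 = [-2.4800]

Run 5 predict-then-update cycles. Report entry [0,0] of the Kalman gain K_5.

K[0,0] = 0.5138

step 1: x^-=[0.1437, 2.7089, 2.5374]  P^-=[0.6229 0.0146 -0.0476; 0.0146 1.1147 0.2361; -0.0476 0.2361 1.1532]  S=[1.2081]  K=[0.5054; -0.1630; 0.0970]  nu=[1.4872]  x^+=[0.8953, 2.4665, 2.6817]  P^+=[0.3144 0.1141 -0.1068; 0.1141 1.0826 0.2552; -0.1068 0.2552 1.1418]
step 2: x^-=[0.8465, 2.8823, 3.2645]  P^-=[0.5728 0.1152 -0.1383; 0.1152 1.3376 0.6466; -0.1383 0.6466 1.5472]  S=[1.0674]  K=[0.4872; -0.0652; 0.0065]  nu=[-1.4138]  x^+=[0.1576, 2.9745, 3.2553]  P^+=[0.3194 0.1491 -0.1417; 0.1491 1.3331 0.6471; -0.1417 0.6471 1.5471]
step 3: x^-=[-0.0228, 3.4603, 3.8381]  P^-=[0.5886 0.1205 -0.1977; 0.1205 1.7101 1.1593; -0.1977 1.1593 2.1026]  S=[1.0531]  K=[0.4969; -0.0499; -0.0616]  nu=[-1.6906]  x^+=[-0.8629, 3.5446, 3.9423]  P^+=[0.3286 0.1466 -0.1655; 0.1466 1.7075 1.1561; -0.1655 1.1561 2.0986]
step 4: x^-=[-1.2196, 4.1107, 4.4996]  P^-=[0.6065 0.0761 -0.2636; 0.0761 2.2438 1.8327; -0.2636 1.8327 2.8535]  S=[1.0628]  K=[0.5070; -0.0863; -0.1345]  nu=[-1.9899]  x^+=[-2.2285, 4.2825, 4.7672]  P^+=[0.3333 0.1226 -0.1911; 0.1226 2.2359 1.8204; -0.1911 1.8204 2.8343]
step 5: x^-=[-2.8140, 4.9433, 5.2863]  P^-=[0.6188 -0.0045 -0.3504; -0.0045 2.9810 2.7191; -0.3504 2.7191 3.8510]  S=[1.0768]  K=[0.5138; -0.1611; -0.2267]  nu=[0.4665]  x^+=[-2.5743, 4.8681, 5.1806]  P^+=[0.3345 0.0847 -0.2250; 0.0847 2.9531 2.6797; -0.2250 2.6797 3.7957]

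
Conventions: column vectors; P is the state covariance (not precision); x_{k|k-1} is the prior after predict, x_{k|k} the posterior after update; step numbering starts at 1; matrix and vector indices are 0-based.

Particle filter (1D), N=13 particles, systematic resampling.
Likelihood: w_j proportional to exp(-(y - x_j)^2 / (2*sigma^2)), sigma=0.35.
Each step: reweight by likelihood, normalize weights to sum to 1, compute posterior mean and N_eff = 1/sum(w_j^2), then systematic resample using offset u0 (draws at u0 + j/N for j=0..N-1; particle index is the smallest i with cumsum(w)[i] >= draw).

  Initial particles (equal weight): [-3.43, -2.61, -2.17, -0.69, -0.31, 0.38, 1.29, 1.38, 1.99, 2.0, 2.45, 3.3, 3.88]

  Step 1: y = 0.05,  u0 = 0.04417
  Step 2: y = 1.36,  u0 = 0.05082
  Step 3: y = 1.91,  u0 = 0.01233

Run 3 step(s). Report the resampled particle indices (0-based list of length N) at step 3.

step 1: w=[0.0000, 0.0000, 0.0000, 0.0798, 0.4397, 0.4785, 0.0014, 0.0005, 0.0000, 0.0000, 0.0000, 0.0000, 0.0000]  mean=-0.0070  Neff=2.3327  idx=[3, 4, 4, 4, 4, 4, 4, 5, 5, 5, 5, 5, 5]
step 2: w=[0.0000, 0.0001, 0.0001, 0.0001, 0.0001, 0.0001, 0.0001, 0.1666, 0.1666, 0.1666, 0.1666, 0.1666, 0.1666]  mean=0.3796  Neff=6.0069  idx=[7, 7, 8, 8, 9, 9, 10, 10, 10, 11, 11, 12, 12]
step 3: w=[0.0769, 0.0769, 0.0769, 0.0769, 0.0769, 0.0769, 0.0769, 0.0769, 0.0769, 0.0769, 0.0769, 0.0769, 0.0769]  mean=0.3800  Neff=13.0000  idx=[0, 1, 2, 3, 4, 5, 6, 7, 8, 9, 10, 11, 12]

resampled_idx = [0, 1, 2, 3, 4, 5, 6, 7, 8, 9, 10, 11, 12]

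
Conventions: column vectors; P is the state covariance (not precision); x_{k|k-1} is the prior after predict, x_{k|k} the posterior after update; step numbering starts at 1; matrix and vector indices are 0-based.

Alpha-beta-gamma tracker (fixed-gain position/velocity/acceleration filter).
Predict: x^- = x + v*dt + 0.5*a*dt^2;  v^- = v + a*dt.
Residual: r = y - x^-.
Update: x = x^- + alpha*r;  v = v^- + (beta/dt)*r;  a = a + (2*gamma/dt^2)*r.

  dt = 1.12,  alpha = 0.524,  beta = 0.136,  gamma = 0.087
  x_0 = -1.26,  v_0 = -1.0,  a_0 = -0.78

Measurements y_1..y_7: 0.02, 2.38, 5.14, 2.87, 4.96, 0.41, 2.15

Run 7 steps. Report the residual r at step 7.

resid = -6.1870

step 1: x_pred=-2.8692  r=2.8892  x^+=-1.3553  v^+=-1.5228  a^+=-0.3792
step 2: x_pred=-3.2986  r=5.6786  x^+=-0.3230  v^+=-1.2580  a^+=0.4085
step 3: x_pred=-1.4758  r=6.6158  x^+=1.9909  v^+=0.0029  a^+=1.3261
step 4: x_pred=2.8259  r=0.0441  x^+=2.8490  v^+=1.4935  a^+=1.3323
step 5: x_pred=5.3573  r=-0.3973  x^+=5.1491  v^+=2.9374  a^+=1.2772
step 6: x_pred=9.2400  r=-8.8300  x^+=4.6131  v^+=3.2956  a^+=0.0523
step 7: x_pred=8.3370  r=-6.1870  x^+=5.0950  v^+=2.6029  a^+=-0.8059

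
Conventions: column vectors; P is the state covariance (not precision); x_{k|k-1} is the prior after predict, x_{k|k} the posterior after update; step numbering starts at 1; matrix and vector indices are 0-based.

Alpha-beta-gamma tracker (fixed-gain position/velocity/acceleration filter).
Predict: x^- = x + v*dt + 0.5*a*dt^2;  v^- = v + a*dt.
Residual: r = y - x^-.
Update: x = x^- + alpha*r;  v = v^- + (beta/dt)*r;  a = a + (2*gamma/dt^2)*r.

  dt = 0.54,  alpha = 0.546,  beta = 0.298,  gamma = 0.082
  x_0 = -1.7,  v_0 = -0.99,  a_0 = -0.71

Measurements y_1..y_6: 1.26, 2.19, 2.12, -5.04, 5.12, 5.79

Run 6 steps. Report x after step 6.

x_post = 4.3581

step 1: x_pred=-2.3381  r=3.5981  x^+=-0.3735  v^+=0.6122  a^+=1.3136
step 2: x_pred=0.1486  r=2.0414  x^+=1.2632  v^+=2.4481  a^+=2.4618
step 3: x_pred=2.9441  r=-0.8241  x^+=2.4942  v^+=3.3227  a^+=1.9983
step 4: x_pred=4.5798  r=-9.6198  x^+=-0.6726  v^+=-0.9069  a^+=-3.4120
step 5: x_pred=-1.6598  r=6.7798  x^+=2.0420  v^+=0.9921  a^+=0.4010
step 6: x_pred=2.6361  r=3.1539  x^+=4.3581  v^+=2.9491  a^+=2.1748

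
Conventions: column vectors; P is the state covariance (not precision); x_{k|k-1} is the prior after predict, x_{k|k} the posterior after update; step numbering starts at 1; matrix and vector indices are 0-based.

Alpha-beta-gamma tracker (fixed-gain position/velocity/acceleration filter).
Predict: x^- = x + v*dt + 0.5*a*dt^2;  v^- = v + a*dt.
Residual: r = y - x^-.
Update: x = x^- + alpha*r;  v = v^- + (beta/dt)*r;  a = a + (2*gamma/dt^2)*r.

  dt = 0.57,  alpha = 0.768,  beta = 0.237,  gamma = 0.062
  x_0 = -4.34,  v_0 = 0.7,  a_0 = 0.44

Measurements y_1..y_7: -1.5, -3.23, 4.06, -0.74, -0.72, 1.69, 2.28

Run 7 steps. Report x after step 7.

x_post = 2.2755

step 1: x_pred=-3.8695  r=2.3695  x^+=-2.0497  v^+=1.9360  a^+=1.3443
step 2: x_pred=-0.7278  r=-2.5022  x^+=-2.6495  v^+=1.6619  a^+=0.3894
step 3: x_pred=-1.6389  r=5.6989  x^+=2.7378  v^+=4.2534  a^+=2.5644
step 4: x_pred=5.5789  r=-6.3189  x^+=0.7260  v^+=3.0878  a^+=0.1528
step 5: x_pred=2.5108  r=-3.2308  x^+=0.0296  v^+=1.8315  a^+=-1.0803
step 6: x_pred=0.8980  r=0.7920  x^+=1.5063  v^+=1.5450  a^+=-0.7780
step 7: x_pred=2.2605  r=0.0195  x^+=2.2755  v^+=1.1097  a^+=-0.7706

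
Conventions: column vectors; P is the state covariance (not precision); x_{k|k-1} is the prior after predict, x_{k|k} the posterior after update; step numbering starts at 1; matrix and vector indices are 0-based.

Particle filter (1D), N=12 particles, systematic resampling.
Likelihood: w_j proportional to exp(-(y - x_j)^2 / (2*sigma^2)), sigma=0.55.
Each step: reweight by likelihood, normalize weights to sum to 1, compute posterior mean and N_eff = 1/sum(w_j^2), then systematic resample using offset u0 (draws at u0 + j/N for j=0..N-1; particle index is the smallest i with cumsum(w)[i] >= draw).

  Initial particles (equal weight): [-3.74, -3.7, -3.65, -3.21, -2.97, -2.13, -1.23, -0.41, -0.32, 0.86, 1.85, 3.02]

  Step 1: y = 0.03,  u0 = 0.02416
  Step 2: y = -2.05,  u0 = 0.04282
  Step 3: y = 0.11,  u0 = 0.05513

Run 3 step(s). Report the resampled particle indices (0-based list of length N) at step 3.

step 1: w=[0.0000, 0.0000, 0.0000, 0.0000, 0.0000, 0.0002, 0.0374, 0.3743, 0.4209, 0.1651, 0.0022, 0.0000]  mean=-0.1887  Neff=2.8911  idx=[6, 7, 7, 7, 7, 8, 8, 8, 8, 8, 9, 9]
step 2: w=[0.7997, 0.0285, 0.0285, 0.0285, 0.0285, 0.0173, 0.0173, 0.0173, 0.0173, 0.0173, 0.0000, 0.0000]  mean=-1.0580  Neff=1.5523  idx=[0, 0, 0, 0, 0, 0, 0, 0, 0, 0, 3, 7]
step 3: w=[0.0272, 0.0272, 0.0272, 0.0272, 0.0272, 0.0272, 0.0272, 0.0272, 0.0272, 0.0272, 0.3383, 0.3897]  mean=-0.5979  Neff=3.6531  idx=[2, 5, 8, 10, 10, 10, 10, 11, 11, 11, 11, 11]

resampled_idx = [2, 5, 8, 10, 10, 10, 10, 11, 11, 11, 11, 11]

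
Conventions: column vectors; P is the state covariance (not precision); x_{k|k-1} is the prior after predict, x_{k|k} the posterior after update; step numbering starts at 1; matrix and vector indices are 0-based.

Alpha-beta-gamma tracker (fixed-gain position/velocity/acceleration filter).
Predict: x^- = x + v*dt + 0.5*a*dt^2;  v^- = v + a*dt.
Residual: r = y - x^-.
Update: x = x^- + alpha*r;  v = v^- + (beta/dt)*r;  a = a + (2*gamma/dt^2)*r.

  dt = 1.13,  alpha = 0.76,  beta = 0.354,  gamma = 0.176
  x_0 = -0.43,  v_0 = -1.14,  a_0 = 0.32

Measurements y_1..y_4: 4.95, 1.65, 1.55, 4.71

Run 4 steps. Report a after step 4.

a_post = -0.2392

step 1: x_pred=-1.5139  r=6.4639  x^+=3.3987  v^+=1.2466  a^+=2.1019
step 2: x_pred=6.1492  r=-4.4992  x^+=2.7298  v^+=2.2122  a^+=0.8616
step 3: x_pred=5.7797  r=-4.2297  x^+=2.5651  v^+=1.8608  a^+=-0.3044
step 4: x_pred=4.4734  r=0.2366  x^+=4.6532  v^+=1.5909  a^+=-0.2392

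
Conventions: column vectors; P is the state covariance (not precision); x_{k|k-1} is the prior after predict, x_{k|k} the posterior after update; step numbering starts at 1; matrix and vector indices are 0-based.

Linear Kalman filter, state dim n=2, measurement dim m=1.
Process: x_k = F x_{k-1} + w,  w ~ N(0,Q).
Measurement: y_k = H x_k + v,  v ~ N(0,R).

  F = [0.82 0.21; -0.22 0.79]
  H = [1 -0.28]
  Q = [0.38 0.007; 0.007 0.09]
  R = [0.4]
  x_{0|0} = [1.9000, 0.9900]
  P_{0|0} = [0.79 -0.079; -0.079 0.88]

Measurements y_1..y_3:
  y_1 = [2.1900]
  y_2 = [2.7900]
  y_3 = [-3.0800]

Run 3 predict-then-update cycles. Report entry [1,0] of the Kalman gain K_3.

step 1: x^-=[1.7659, 0.3641]  P^-=[0.9228 -0.0371; -0.0371 0.7049]  S=[1.3988]  K=[0.6671; -0.1676]  nu=[0.5260]  x^+=[2.1168, 0.2759]  P^+=[0.3003 0.1193; 0.1193 0.6656]
step 2: x^-=[1.7938, -0.2477]  P^-=[0.6523 0.1351; 0.1351 0.4785]  S=[1.0142]  K=[0.6059; 0.0011]  nu=[0.9269]  x^+=[2.3554, -0.2467]  P^+=[0.2800 0.1344; 0.1344 0.4785]
step 3: x^-=[1.8796, -0.7131]  P^-=[0.6357 0.1167; 0.1167 0.3554]  S=[0.9982]  K=[0.6041; 0.0172]  nu=[-5.1593]  x^+=[-1.2370, -0.8020]  P^+=[0.2714 0.1063; 0.1063 0.3551]

K[1,0] = 0.0172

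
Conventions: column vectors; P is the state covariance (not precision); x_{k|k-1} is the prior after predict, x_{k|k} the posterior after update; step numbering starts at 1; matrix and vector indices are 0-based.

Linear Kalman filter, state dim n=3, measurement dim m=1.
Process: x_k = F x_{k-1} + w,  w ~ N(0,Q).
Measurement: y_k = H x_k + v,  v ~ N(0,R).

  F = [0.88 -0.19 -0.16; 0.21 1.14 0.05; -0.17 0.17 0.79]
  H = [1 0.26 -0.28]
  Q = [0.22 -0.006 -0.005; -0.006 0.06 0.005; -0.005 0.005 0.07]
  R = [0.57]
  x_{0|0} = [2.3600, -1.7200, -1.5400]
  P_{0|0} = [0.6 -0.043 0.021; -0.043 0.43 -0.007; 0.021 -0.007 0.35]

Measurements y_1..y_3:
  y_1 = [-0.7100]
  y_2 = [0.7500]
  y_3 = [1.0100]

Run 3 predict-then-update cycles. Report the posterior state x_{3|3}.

step 1: x^-=[2.6500, -1.5422, -1.9102]  P^-=[0.7172 -0.0309 -0.1443; -0.0309 0.6252 0.0845; -0.1443 0.0845 0.3132]  S=[1.4064]  K=[0.5329; 0.0768; -0.1493]  nu=[-3.4939]  x^+=[0.7880, -1.8105, -1.3885]  P^+=[0.3177 -0.0885 -0.0324; -0.0885 0.6169 0.1006; -0.0324 0.1006 0.2818]
step 2: x^-=[1.2596, -1.9679, -1.5386]  P^-=[0.5403 -0.1880 -0.1654; -0.1880 0.8449 0.2247; -0.1654 0.2247 0.3137]  S=[1.1542]  K=[0.4659; -0.0271; -0.1688]  nu=[-0.4287]  x^+=[1.0598, -1.9563, -1.4662]  P^+=[0.2898 -0.1735 -0.0746; -0.1735 0.8441 0.2194; -0.0746 0.2194 0.2808]
step 3: x^-=[1.5389, -2.0809, -1.6711]  P^-=[0.5744 -0.3475 -0.2355; -0.3475 1.1108 0.3845; -0.2355 0.3845 0.3670]  S=[1.1435]  K=[0.4810; -0.1455; -0.2084]  nu=[-0.4558]  x^+=[1.3197, -2.0146, -1.5761]  P^+=[0.3099 -0.2675 -0.1209; -0.2675 1.0866 0.3498; -0.1209 0.3498 0.3174]

x_post = [1.3197, -2.0146, -1.5761]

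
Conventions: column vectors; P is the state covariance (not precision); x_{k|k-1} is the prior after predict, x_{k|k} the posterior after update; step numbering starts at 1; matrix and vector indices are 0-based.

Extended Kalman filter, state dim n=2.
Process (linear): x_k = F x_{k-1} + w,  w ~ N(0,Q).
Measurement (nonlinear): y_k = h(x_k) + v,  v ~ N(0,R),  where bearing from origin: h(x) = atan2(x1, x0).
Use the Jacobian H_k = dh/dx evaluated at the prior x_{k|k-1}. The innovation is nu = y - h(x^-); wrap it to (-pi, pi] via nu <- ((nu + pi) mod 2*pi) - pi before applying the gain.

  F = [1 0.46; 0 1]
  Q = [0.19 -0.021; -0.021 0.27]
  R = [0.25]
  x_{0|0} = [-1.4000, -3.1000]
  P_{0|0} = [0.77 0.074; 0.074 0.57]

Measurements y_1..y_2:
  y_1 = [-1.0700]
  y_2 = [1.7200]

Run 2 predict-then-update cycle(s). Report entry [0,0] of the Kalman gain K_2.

K[0,0] = 0.4710

step 1: x^-=[-2.8260, -3.1000]  P^-=[1.1487 0.3152; 0.3152 0.8400]  H_jac=[0.1762 -0.1606]  S=[0.2895]  K=[0.5242; -0.2742]  nu=[1.2400]  x^+=[-2.1760, -3.4400]  P^+=[1.0691 0.3568; 0.3568 0.8182]
step 2: x^-=[-3.7584, -3.4400]  P^-=[1.7605 0.7122; 0.7122 1.0882]  H_jac=[0.1325 -0.1448]  S=[0.2764]  K=[0.4710; -0.2286]  nu=[-2.1628]  x^+=[-4.7771, -2.9456]  P^+=[1.6992 0.7420; 0.7420 1.0738]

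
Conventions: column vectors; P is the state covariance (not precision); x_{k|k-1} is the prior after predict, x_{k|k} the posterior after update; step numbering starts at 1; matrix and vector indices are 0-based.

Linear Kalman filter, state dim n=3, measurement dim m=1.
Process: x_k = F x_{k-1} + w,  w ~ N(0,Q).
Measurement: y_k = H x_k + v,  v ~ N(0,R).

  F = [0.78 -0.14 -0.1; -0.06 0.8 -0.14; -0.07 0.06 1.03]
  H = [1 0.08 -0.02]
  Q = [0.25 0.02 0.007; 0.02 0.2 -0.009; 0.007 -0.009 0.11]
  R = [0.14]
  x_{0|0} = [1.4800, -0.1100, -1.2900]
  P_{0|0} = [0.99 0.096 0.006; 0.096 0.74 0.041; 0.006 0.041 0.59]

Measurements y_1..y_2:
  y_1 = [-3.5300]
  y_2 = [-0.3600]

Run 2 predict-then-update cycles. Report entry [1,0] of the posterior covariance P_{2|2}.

step 1: x^-=[1.2988, 0.0038, -1.4389]  P^-=[0.8520 -0.0433 -0.1099; -0.0433 0.6704 -0.0270; -0.1099 -0.0270 0.7468]  S=[0.9941]  K=[0.8557; 0.0109; -0.1278]  nu=[-4.8579]  x^+=[-2.8583, -0.0492, -0.8183]  P^+=[0.1240 -0.0526 -0.0012; -0.0526 0.6703 -0.0256; -0.0012 -0.0256 0.7306]
step 2: x^-=[-2.1408, 0.2467, -0.6457]  P^-=[0.3568 -0.0822 -0.0808; -0.0822 0.6545 -0.0993; -0.0808 -0.0993 0.8856]  S=[0.4918]  K=[0.7155; -0.0567; -0.2164]  nu=[1.7481]  x^+=[-0.8899, 0.1476, -1.0241]  P^+=[0.1051 -0.0623 -0.0046; -0.0623 0.6529 -0.1054; -0.0046 -0.1054 0.8625]

P_post[1,0] = -0.0623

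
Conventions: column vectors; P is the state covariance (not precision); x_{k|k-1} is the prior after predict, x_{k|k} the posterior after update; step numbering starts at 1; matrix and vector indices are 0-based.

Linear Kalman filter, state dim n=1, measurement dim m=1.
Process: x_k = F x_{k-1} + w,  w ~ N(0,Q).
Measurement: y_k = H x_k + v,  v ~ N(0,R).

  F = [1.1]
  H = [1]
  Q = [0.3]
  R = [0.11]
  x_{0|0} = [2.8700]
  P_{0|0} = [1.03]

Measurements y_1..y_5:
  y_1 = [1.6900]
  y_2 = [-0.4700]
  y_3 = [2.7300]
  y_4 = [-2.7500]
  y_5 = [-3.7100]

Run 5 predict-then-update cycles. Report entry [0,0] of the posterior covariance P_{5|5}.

step 1: x^-=[3.1570]  P^-=[1.5463]  S=[1.6563]  K=[0.9336]  nu=[-1.4670]  x^+=[1.7874]  P^+=[0.1027]
step 2: x^-=[1.9662]  P^-=[0.4243]  S=[0.5343]  K=[0.7941]  nu=[-2.4362]  x^+=[0.0316]  P^+=[0.0874]
step 3: x^-=[0.0347]  P^-=[0.4057]  S=[0.5157]  K=[0.7867]  nu=[2.6953]  x^+=[2.1551]  P^+=[0.0865]
step 4: x^-=[2.3706]  P^-=[0.4047]  S=[0.5147]  K=[0.7863]  nu=[-5.1206]  x^+=[-1.6557]  P^+=[0.0865]
step 5: x^-=[-1.8212]  P^-=[0.4047]  S=[0.5147]  K=[0.7863]  nu=[-1.8888]  x^+=[-3.3063]  P^+=[0.0865]

P_post[0,0] = 0.0865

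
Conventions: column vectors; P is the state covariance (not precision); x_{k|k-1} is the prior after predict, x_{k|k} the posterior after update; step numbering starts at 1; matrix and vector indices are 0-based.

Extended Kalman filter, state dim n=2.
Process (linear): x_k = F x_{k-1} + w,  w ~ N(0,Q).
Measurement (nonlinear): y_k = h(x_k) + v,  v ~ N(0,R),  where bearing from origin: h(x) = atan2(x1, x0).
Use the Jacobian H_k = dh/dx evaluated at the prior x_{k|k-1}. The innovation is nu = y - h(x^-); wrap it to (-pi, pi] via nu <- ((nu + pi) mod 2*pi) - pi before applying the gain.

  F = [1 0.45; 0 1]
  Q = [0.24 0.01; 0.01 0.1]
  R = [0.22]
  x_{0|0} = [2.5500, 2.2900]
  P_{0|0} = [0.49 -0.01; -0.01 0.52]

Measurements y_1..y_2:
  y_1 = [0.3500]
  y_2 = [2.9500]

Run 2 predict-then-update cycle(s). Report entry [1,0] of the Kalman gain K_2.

K[1,0] = 0.3232

step 1: x^-=[3.5805, 2.2900]  P^-=[0.8263 0.2340; 0.2340 0.6200]  H_jac=[-0.1268 0.1982]  S=[0.2459]  K=[-0.2374; 0.3792]  nu=[-0.2190]  x^+=[3.6325, 2.2070]  P^+=[0.8124 0.2561; 0.2561 0.5847]
step 2: x^-=[4.6256, 2.2070]  P^-=[1.4014 0.5292; 0.5292 0.6847]  H_jac=[-0.0840 0.1761]  S=[0.2355]  K=[-0.1042; 0.3232]  nu=[2.5048]  x^+=[4.3645, 3.0165]  P^+=[1.3988 0.5372; 0.5372 0.6601]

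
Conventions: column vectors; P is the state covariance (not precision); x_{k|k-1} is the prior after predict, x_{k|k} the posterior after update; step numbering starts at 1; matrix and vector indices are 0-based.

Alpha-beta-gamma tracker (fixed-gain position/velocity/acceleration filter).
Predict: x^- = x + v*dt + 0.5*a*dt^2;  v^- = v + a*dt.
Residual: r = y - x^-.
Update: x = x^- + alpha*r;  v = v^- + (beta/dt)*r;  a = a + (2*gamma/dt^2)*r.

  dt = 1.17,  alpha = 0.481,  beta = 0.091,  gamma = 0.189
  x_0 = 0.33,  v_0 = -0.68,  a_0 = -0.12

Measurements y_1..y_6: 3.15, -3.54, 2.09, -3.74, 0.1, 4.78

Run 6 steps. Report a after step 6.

a_post = 1.5778

step 1: x_pred=-0.5477  r=3.6977  x^+=1.2309  v^+=-0.5328  a^+=0.9011
step 2: x_pred=1.2242  r=-4.7642  x^+=-1.0674  v^+=0.1509  a^+=-0.4145
step 3: x_pred=-1.1745  r=3.2645  x^+=0.3957  v^+=-0.0802  a^+=0.4869
step 4: x_pred=0.6352  r=-4.3752  x^+=-1.4693  v^+=0.1493  a^+=-0.7212
step 5: x_pred=-1.7882  r=1.8882  x^+=-0.8800  v^+=-0.5477  a^+=-0.1998
step 6: x_pred=-1.6575  r=6.4375  x^+=1.4389  v^+=-0.2807  a^+=1.5778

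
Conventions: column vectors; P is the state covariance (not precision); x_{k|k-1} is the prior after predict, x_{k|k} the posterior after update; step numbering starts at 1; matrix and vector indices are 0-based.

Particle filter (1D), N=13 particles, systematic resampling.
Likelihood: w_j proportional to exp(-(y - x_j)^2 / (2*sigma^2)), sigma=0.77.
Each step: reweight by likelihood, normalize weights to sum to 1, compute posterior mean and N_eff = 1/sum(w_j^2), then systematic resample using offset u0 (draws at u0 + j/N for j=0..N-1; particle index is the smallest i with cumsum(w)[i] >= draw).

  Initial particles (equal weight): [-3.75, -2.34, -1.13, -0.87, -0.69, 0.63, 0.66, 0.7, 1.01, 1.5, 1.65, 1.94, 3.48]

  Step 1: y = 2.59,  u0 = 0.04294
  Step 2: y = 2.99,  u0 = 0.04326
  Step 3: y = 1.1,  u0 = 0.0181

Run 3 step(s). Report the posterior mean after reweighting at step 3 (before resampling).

step 1: w=[0.0000, 0.0000, 0.0000, 0.0000, 0.0000, 0.0170, 0.0187, 0.0213, 0.0528, 0.1591, 0.2056, 0.3034, 0.2221]  mean=2.0306  Neff=4.6988  idx=[7, 9, 9, 10, 10, 10, 11, 11, 11, 11, 12, 12, 12]
step 2: w=[0.0024, 0.0307, 0.0307, 0.0439, 0.0439, 0.0439, 0.0788, 0.0788, 0.0788, 0.0788, 0.1631, 0.1631, 0.1631]  mean=2.6252  Neff=8.9050  idx=[2, 4, 6, 6, 7, 8, 9, 10, 10, 11, 11, 12, 12]
step 3: w=[0.1961, 0.1739, 0.1238, 0.1238, 0.1238, 0.1238, 0.1238, 0.0019, 0.0019, 0.0019, 0.0019, 0.0019, 0.0019]  mean=1.8208  Neff=6.8845  idx=[0, 0, 0, 1, 1, 2, 2, 3, 4, 4, 5, 5, 6]

post_mean = 1.8208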